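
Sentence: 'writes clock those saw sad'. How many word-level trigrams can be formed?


Word trigrams from [5] words:
  Trigram 1: (writes clock those)
  Trigram 2: (clock those saw)
  Trigram 3: (those saw sad)
Total word trigrams: 5 - 2 = 3

3


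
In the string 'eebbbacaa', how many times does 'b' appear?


Scanning 'eebbbacaa' for 'b':
  Position 2: 'b' -> MATCH (count: 1)
  Position 3: 'b' -> MATCH (count: 2)
  Position 4: 'b' -> MATCH (count: 3)
Total occurrences of 'b': 3

3


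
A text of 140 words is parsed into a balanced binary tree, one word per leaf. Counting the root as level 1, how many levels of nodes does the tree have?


In a balanced binary tree with n leaves the deepest leaf is ceil(log2(n)) edges below the root,
so counting node levels inclusive of root and leaves gives ceil(log2(n)) + 1 levels.
log2(140) = 7.1293
ceil(7.1293) = 8
levels = 8 + 1 = 9

9


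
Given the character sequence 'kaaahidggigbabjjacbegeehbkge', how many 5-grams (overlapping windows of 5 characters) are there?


String 'kaaahidggigbabjjacbegeehbkge' has length L = 28.
Number of overlapping n-grams = L - n + 1
Substituting: 28 - 5 + 1 = 24

24


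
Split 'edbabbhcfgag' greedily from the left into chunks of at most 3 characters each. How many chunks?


'edbabbhcfgag' has 12 characters.
Chunking with max size 3:
  Chunk 1: 'edb' (positions 0-2)
  Chunk 2: 'abb' (positions 3-5)
  Chunk 3: 'hcf' (positions 6-8)
  Chunk 4: 'gag' (positions 9-11)
Total chunks: ceil(12 / 3) = 4

4


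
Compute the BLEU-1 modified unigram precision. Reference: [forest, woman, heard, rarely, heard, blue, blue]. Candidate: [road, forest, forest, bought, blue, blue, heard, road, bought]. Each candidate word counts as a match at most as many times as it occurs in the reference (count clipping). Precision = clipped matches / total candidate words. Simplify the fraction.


Reference word counts: {'blue': 2, 'forest': 1, 'heard': 2, 'rarely': 1, 'woman': 1}
Checking each candidate word (with clipping):
  'road' -> not in reference -> no match (matches: 0)
  'forest' -> in reference (ref count 1, used 1/1) -> match (matches: 1)
  'forest' -> ref count 1 already used up (1/1) -> clipped, no match (matches: 1)
  'bought' -> not in reference -> no match (matches: 1)
  'blue' -> in reference (ref count 2, used 1/2) -> match (matches: 2)
  'blue' -> in reference (ref count 2, used 2/2) -> match (matches: 3)
  'heard' -> in reference (ref count 2, used 1/2) -> match (matches: 4)
  'road' -> not in reference -> no match (matches: 4)
  'bought' -> not in reference -> no match (matches: 4)
Clipped matches: 4, Candidate length: 9
Precision = 4/9

4/9


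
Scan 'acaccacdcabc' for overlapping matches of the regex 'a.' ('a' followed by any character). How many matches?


Pattern: a. means 'a' followed by any character.
Scanning 'acaccacdcabc' position-by-position:
  Pos 0: window 'ac' -> MATCH
  Pos 1: window 'ca' -> no
  Pos 2: window 'ac' -> MATCH
  Pos 3: window 'cc' -> no
  Pos 4: window 'ca' -> no
  Pos 5: window 'ac' -> MATCH
  Pos 6: window 'cd' -> no
  Pos 7: window 'dc' -> no
  Pos 8: window 'ca' -> no
  Pos 9: window 'ab' -> MATCH
  Pos 10: window 'bc' -> no
  Pos 11: window 'c' -> no
Total matches: 4

4


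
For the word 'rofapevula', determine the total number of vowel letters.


Scanning each character of 'rofapevula':
  Position 1: 'r' -> consonant (running count: 0)
  Position 2: 'o' -> vowel (running count: 1)
  Position 3: 'f' -> consonant (running count: 1)
  Position 4: 'a' -> vowel (running count: 2)
  Position 5: 'p' -> consonant (running count: 2)
  Position 6: 'e' -> vowel (running count: 3)
  Position 7: 'v' -> consonant (running count: 3)
  Position 8: 'u' -> vowel (running count: 4)
  Position 9: 'l' -> consonant (running count: 4)
  Position 10: 'a' -> vowel (running count: 5)
Total vowels: 5

5


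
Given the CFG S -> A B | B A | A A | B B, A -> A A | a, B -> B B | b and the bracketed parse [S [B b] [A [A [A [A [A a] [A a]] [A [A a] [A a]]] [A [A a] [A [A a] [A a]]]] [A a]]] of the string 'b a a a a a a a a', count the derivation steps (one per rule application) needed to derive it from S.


Every bracketed nonterminal node [X ...] in the tree is produced by exactly one rule application.
Reading the tree off as a leftmost derivation:
  Step 1: S  =>  B A   (applied S -> B A)
  Step 2: B A  =>  b A   (applied B -> b)
  Step 3: b A  =>  b A A   (applied A -> A A)
  Step 4: b A A  =>  b A A A   (applied A -> A A)
  Step 5: b A A A  =>  b A A A A   (applied A -> A A)
  Step 6: b A A A A  =>  b A A A A A   (applied A -> A A)
  Step 7: b A A A A A  =>  b a A A A A   (applied A -> a)
  Step 8: b a A A A A  =>  b a a A A A   (applied A -> a)
  Step 9: b a a A A A  =>  b a a A A A A   (applied A -> A A)
  Step 10: b a a A A A A  =>  b a a a A A A   (applied A -> a)
  Step 11: b a a a A A A  =>  b a a a a A A   (applied A -> a)
  Step 12: b a a a a A A  =>  b a a a a A A A   (applied A -> A A)
  Step 13: b a a a a A A A  =>  b a a a a a A A   (applied A -> a)
  Step 14: b a a a a a A A  =>  b a a a a a A A A   (applied A -> A A)
  Step 15: b a a a a a A A A  =>  b a a a a a a A A   (applied A -> a)
  Step 16: b a a a a a a A A  =>  b a a a a a a a A   (applied A -> a)
  Step 17: b a a a a a a a A  =>  b a a a a a a a a   (applied A -> a)
Final yield: b a a a a a a a a
Total rewrite steps: 17

17


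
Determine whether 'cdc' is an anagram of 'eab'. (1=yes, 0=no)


Sort characters of 'cdc': 'ccd'
Sort characters of 'eab': 'abe'
Sorted forms differ -> they are NOT anagrams
Result: 0

0


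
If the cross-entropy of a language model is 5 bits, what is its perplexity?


Perplexity formula: PP = 2^H
H = 5
PP = 2^5
Steps: 2^1 = 2, 2^2 = 4, 2^3 = 8, 2^4 = 16, 2^5 = 32
PP = 32

32


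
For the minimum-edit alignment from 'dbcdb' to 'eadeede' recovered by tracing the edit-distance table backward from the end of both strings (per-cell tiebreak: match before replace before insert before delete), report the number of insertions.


Edit distance = 5. Backtracking from cell (5, 7) with preference match > replace > insert > delete,
then listing the resulting alignment 'dbcdb' -> 'eadeede' left to right:
  Step 1: insert 'e' [insertion #1]
  Step 2: insert 'a' [insertion #2]
  Step 3: keep 'd'
  Step 4: replace b->e
  Step 5: replace c->e
  Step 6: keep 'd'
  Step 7: replace b->e
Total insertions: 2

2


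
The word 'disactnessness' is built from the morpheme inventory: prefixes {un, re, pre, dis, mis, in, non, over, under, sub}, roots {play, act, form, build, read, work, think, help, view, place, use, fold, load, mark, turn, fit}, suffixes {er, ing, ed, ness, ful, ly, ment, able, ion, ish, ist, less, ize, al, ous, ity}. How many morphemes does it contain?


Segmenting 'disactnessness' against the inventory:
  'dis' -> prefix (morpheme 1)
  'act' -> root (morpheme 2)
  'ness' -> suffix (morpheme 3)
  'ness' -> suffix (morpheme 4)
Total morphemes: 4

4


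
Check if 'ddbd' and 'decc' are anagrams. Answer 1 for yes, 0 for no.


Sort characters of 'ddbd': 'bddd'
Sort characters of 'decc': 'ccde'
Sorted forms differ -> they are NOT anagrams
Result: 0

0


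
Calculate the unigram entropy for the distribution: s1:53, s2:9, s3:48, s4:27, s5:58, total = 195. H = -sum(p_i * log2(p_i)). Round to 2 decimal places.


Computing entropy H = -sum(p_i * log2(p_i)):
  s1: p = 53/195 = 0.2718, -p*log2(p) = 0.5108
  s2: p = 9/195 = 0.0462, -p*log2(p) = 0.2048
  s3: p = 48/195 = 0.2462, -p*log2(p) = 0.4978
  s4: p = 27/195 = 0.1385, -p*log2(p) = 0.3950
  s5: p = 58/195 = 0.2974, -p*log2(p) = 0.5203
H = sum of terms = 2.1287
Rounded to 2 decimals: 2.13

2.13


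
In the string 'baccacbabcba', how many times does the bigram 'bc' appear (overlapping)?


Scanning 'baccacbabcba' for bigram 'bc':
  Position 0: 'ba' -> no
  Position 1: 'ac' -> no
  Position 2: 'cc' -> no
  Position 3: 'ca' -> no
  Position 4: 'ac' -> no
  Position 5: 'cb' -> no
  Position 6: 'ba' -> no
  Position 7: 'ab' -> no
  Position 8: 'bc' -> MATCH
  Position 9: 'cb' -> no
  Position 10: 'ba' -> no
Total matches: 1

1


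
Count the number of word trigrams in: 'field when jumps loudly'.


Word trigrams from [4] words:
  Trigram 1: (field when jumps)
  Trigram 2: (when jumps loudly)
Total word trigrams: 4 - 2 = 2

2


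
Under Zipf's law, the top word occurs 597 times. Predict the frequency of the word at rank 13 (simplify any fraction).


Zipf's law: freq(rank) = f1 / rank
f1 = 597, rank = 13
freq = 597 / 13
GCD(597, 13) = 1
Simplified: 597/13

597/13


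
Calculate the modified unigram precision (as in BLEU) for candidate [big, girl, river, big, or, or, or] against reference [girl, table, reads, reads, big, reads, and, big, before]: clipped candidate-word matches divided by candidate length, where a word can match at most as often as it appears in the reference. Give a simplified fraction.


Reference word counts: {'and': 1, 'before': 1, 'big': 2, 'girl': 1, 'reads': 3, 'table': 1}
Checking each candidate word (with clipping):
  'big' -> in reference (ref count 2, used 1/2) -> match (matches: 1)
  'girl' -> in reference (ref count 1, used 1/1) -> match (matches: 2)
  'river' -> not in reference -> no match (matches: 2)
  'big' -> in reference (ref count 2, used 2/2) -> match (matches: 3)
  'or' -> not in reference -> no match (matches: 3)
  'or' -> not in reference -> no match (matches: 3)
  'or' -> not in reference -> no match (matches: 3)
Clipped matches: 3, Candidate length: 7
Precision = 3/7

3/7


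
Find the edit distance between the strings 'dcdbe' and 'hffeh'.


Building DP table for s1='dcdbe' (len 5) and s2='hffeh' (len 5):
       h  f  f  e  h
    0  1  2  3  4  5
  d 1  1  2  3  4  5
  c 2  2  2  3  4  5
  d 3  3  3  3  4  5
  b 4  4  4  4  4  5
  e 5  5  5  5  4  5
Edit distance = dp[5][5] = 5

5


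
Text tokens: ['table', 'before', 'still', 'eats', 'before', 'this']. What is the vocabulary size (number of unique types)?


Listing all tokens and tracking unique types:
  Token 1: 'table' -> NEW (unique so far: 1)
  Token 2: 'before' -> NEW (unique so far: 2)
  Token 3: 'still' -> NEW (unique so far: 3)
  Token 4: 'eats' -> NEW (unique so far: 4)
  Token 5: 'before' -> duplicate (unique so far: 4)
  Token 6: 'this' -> NEW (unique so far: 5)
Unique types: ('before', 'eats', 'still', 'table', 'this')
Vocabulary size: 5

5


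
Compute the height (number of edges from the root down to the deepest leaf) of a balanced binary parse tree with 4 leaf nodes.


In a balanced binary tree with n leaves the deepest leaf is ceil(log2(n)) edges below the root.
log2(4) = 2.0000
ceil(2.0000) = 2
height (edges) = 2

2


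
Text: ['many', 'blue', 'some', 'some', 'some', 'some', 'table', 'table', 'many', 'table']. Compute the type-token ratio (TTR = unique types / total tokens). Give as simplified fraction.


Tokens: 10
Unique types: ('blue', 'many', 'some', 'table') = 4
TTR = 4/10
Simplify: divide both by 2 -> 2/5
TTR = 2/5

2/5


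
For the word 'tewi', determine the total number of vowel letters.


Scanning each character of 'tewi':
  Position 1: 't' -> consonant (running count: 0)
  Position 2: 'e' -> vowel (running count: 1)
  Position 3: 'w' -> consonant (running count: 1)
  Position 4: 'i' -> vowel (running count: 2)
Total vowels: 2

2


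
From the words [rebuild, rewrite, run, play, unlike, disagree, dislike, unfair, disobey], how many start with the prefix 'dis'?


Checking each word for prefix 'dis':
  'rebuild' -> no (count: 0)
  'rewrite' -> no (count: 0)
  'run' -> no (count: 0)
  'play' -> no (count: 0)
  'unlike' -> no (count: 0)
  'disagree' -> YES, starts with 'dis' (count: 1)
  'dislike' -> YES, starts with 'dis' (count: 2)
  'unfair' -> no (count: 2)
  'disobey' -> YES, starts with 'dis' (count: 3)
Total with prefix 'dis': 3

3


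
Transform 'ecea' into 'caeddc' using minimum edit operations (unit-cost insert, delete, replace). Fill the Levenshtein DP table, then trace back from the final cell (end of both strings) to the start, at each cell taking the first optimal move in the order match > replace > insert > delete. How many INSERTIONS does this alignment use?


Edit distance = 5. Backtracking from cell (4, 6) with preference match > replace > insert > delete,
then listing the resulting alignment 'ecea' -> 'caeddc' left to right:
  Step 1: insert 'c' [insertion #1]
  Step 2: insert 'a' [insertion #2]
  Step 3: keep 'e'
  Step 4: replace c->d
  Step 5: replace e->d
  Step 6: replace a->c
Total insertions: 2

2


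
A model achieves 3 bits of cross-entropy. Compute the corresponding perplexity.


Perplexity formula: PP = 2^H
H = 3
PP = 2^3
Steps: 2^1 = 2, 2^2 = 4, 2^3 = 8
PP = 8

8


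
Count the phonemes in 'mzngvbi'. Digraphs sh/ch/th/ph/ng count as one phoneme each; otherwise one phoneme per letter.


Parsing 'mzngvbi' greedily, digraphs first:
  'm' -> consonant phoneme (phonemes so far: 1)
  'z' -> consonant phoneme (phonemes so far: 2)
  'ng' -> digraph (1 consonant phoneme) (phonemes so far: 3)
  'v' -> consonant phoneme (phonemes so far: 4)
  'b' -> consonant phoneme (phonemes so far: 5)
  'i' -> vowel phoneme (phonemes so far: 6)
Total phonemes: 6

6


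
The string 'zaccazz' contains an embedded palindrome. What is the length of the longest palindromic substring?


Scanning 'zaccazz' for palindromic substrings.
Substring at positions 0-5: 'zaccaz'.
Check: reverse('zaccaz') = 'zaccaz' -> palindrome confirmed.
Neighbouring characters ('-' / 'z') break symmetry, so it cannot extend further.
No longer palindromic substring exists; longest length = 6

6


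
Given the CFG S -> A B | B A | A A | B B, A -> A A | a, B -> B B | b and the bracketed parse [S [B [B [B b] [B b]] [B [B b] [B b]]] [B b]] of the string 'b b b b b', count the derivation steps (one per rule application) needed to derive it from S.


Every bracketed nonterminal node [X ...] in the tree is produced by exactly one rule application.
Reading the tree off as a leftmost derivation:
  Step 1: S  =>  B B   (applied S -> B B)
  Step 2: B B  =>  B B B   (applied B -> B B)
  Step 3: B B B  =>  B B B B   (applied B -> B B)
  Step 4: B B B B  =>  b B B B   (applied B -> b)
  Step 5: b B B B  =>  b b B B   (applied B -> b)
  Step 6: b b B B  =>  b b B B B   (applied B -> B B)
  Step 7: b b B B B  =>  b b b B B   (applied B -> b)
  Step 8: b b b B B  =>  b b b b B   (applied B -> b)
  Step 9: b b b b B  =>  b b b b b   (applied B -> b)
Final yield: b b b b b
Total rewrite steps: 9

9


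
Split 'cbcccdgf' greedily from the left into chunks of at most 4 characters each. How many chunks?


'cbcccdgf' has 8 characters.
Chunking with max size 4:
  Chunk 1: 'cbcc' (positions 0-3)
  Chunk 2: 'cdgf' (positions 4-7)
Total chunks: ceil(8 / 4) = 2

2


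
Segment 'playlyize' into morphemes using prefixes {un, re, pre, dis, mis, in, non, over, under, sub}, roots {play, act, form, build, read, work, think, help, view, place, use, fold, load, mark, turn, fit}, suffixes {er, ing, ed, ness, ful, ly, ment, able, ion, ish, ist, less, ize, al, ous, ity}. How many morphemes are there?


Segmenting 'playlyize' against the inventory:
  'play' -> root (morpheme 1)
  'ly' -> suffix (morpheme 2)
  'ize' -> suffix (morpheme 3)
Total morphemes: 3

3


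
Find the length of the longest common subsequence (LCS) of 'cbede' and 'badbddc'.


DP table for LCS of 'cbede' and 'badbddc':
       b  a  d  b  d  d  c
    0  0  0  0  0  0  0  0
  c 0  0  0  0  0  0  0  1
  b 0  1  1  1  1  1  1  1
  e 0  1  1  1  1  1  1  1
  d 0  1  1  2  2  2  2  2
  e 0  1  1  2  2  2  2  2
LCS: 'bd'
LCS length = 2

2


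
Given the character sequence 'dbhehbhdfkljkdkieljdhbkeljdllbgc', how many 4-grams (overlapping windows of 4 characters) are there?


String 'dbhehbhdfkljkdkieljdhbkeljdllbgc' has length L = 32.
Number of overlapping n-grams = L - n + 1
Substituting: 32 - 4 + 1 = 29

29


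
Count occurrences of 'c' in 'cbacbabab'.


Scanning 'cbacbabab' for 'c':
  Position 0: 'c' -> MATCH (count: 1)
  Position 3: 'c' -> MATCH (count: 2)
Total occurrences of 'c': 2

2


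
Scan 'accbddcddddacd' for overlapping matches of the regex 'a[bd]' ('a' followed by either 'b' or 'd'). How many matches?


Pattern: a[bd] means 'a' followed by either 'b' or 'd'.
Scanning 'accbddcddddacd' position-by-position:
  Pos 0: window 'ac' -> no
  Pos 1: window 'cc' -> no
  Pos 2: window 'cb' -> no
  Pos 3: window 'bd' -> no
  Pos 4: window 'dd' -> no
  Pos 5: window 'dc' -> no
  Pos 6: window 'cd' -> no
  Pos 7: window 'dd' -> no
  Pos 8: window 'dd' -> no
  Pos 9: window 'dd' -> no
  Pos 10: window 'da' -> no
  Pos 11: window 'ac' -> no
  Pos 12: window 'cd' -> no
  Pos 13: window 'd' -> no
Total matches: 0

0


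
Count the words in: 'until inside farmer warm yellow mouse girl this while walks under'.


Counting words by splitting on spaces:
  Word 1: 'until'
  Word 2: 'inside'
  Word 3: 'farmer'
  Word 4: 'warm'
  Word 5: 'yellow'
  Word 6: 'mouse'
  Word 7: 'girl'
  Word 8: 'this'
  Word 9: 'while'
  Word 10: 'walks'
  Word 11: 'under'
Total words: 11

11


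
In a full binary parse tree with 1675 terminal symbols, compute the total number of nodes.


Leaf nodes (terminals): 1675
Internal nodes = n - 1 = 1675 - 1 = 1674
Total = leaves + internal = 1675 + 1674 = 3349

3349


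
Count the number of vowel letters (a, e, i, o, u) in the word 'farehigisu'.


Scanning each character of 'farehigisu':
  Position 1: 'f' -> consonant (running count: 0)
  Position 2: 'a' -> vowel (running count: 1)
  Position 3: 'r' -> consonant (running count: 1)
  Position 4: 'e' -> vowel (running count: 2)
  Position 5: 'h' -> consonant (running count: 2)
  Position 6: 'i' -> vowel (running count: 3)
  Position 7: 'g' -> consonant (running count: 3)
  Position 8: 'i' -> vowel (running count: 4)
  Position 9: 's' -> consonant (running count: 4)
  Position 10: 'u' -> vowel (running count: 5)
Total vowels: 5

5


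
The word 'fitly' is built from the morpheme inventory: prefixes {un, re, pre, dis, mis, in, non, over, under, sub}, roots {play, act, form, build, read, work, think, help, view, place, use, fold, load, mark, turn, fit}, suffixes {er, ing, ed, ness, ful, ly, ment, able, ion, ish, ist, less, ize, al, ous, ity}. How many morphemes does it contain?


Segmenting 'fitly' against the inventory:
  'fit' -> root (morpheme 1)
  'ly' -> suffix (morpheme 2)
Total morphemes: 2

2


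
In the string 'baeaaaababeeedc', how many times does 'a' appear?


Scanning 'baeaaaababeeedc' for 'a':
  Position 1: 'a' -> MATCH (count: 1)
  Position 3: 'a' -> MATCH (count: 2)
  Position 4: 'a' -> MATCH (count: 3)
  Position 5: 'a' -> MATCH (count: 4)
  Position 6: 'a' -> MATCH (count: 5)
  Position 8: 'a' -> MATCH (count: 6)
Total occurrences of 'a': 6

6


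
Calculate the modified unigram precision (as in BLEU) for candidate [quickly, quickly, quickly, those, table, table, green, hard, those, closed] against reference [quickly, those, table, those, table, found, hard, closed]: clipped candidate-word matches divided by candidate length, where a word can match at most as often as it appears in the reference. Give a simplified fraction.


Reference word counts: {'closed': 1, 'found': 1, 'hard': 1, 'quickly': 1, 'table': 2, 'those': 2}
Checking each candidate word (with clipping):
  'quickly' -> in reference (ref count 1, used 1/1) -> match (matches: 1)
  'quickly' -> ref count 1 already used up (1/1) -> clipped, no match (matches: 1)
  'quickly' -> ref count 1 already used up (1/1) -> clipped, no match (matches: 1)
  'those' -> in reference (ref count 2, used 1/2) -> match (matches: 2)
  'table' -> in reference (ref count 2, used 1/2) -> match (matches: 3)
  'table' -> in reference (ref count 2, used 2/2) -> match (matches: 4)
  'green' -> not in reference -> no match (matches: 4)
  'hard' -> in reference (ref count 1, used 1/1) -> match (matches: 5)
  'those' -> in reference (ref count 2, used 2/2) -> match (matches: 6)
  'closed' -> in reference (ref count 1, used 1/1) -> match (matches: 7)
Clipped matches: 7, Candidate length: 10
Precision = 7/10

7/10


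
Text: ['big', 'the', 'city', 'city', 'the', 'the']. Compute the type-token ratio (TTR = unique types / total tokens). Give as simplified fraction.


Tokens: 6
Unique types: ('big', 'city', 'the') = 3
TTR = 3/6
Simplify: divide both by 3 -> 1/2
TTR = 1/2

1/2


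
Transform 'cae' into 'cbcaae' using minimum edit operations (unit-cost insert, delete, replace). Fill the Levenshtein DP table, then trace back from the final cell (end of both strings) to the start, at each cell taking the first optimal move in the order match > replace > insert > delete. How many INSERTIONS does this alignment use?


Edit distance = 3. Backtracking from cell (3, 6) with preference match > replace > insert > delete,
then listing the resulting alignment 'cae' -> 'cbcaae' left to right:
  Step 1: insert 'c' [insertion #1]
  Step 2: insert 'b' [insertion #2]
  Step 3: keep 'c'
  Step 4: insert 'a' [insertion #3]
  Step 5: keep 'a'
  Step 6: keep 'e'
Total insertions: 3

3


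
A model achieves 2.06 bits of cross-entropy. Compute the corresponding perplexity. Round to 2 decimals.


Perplexity formula: PP = 2^H
H = 2.06
PP = 2^2.06
Decompose: 2^2.06 = 2^2 * 2^0.06
2^2 = 4, 2^0.06 ~ 1.0424658
PP ~ 4 * 1.0424658 = 4.1698632
Rounded to 2 decimals: 4.17

4.17


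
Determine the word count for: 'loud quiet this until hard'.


Counting words by splitting on spaces:
  Word 1: 'loud'
  Word 2: 'quiet'
  Word 3: 'this'
  Word 4: 'until'
  Word 5: 'hard'
Total words: 5

5


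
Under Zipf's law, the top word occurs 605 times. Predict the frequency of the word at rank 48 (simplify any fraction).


Zipf's law: freq(rank) = f1 / rank
f1 = 605, rank = 48
freq = 605 / 48
GCD(605, 48) = 1
Simplified: 605/48

605/48


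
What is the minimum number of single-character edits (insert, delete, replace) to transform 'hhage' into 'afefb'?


Building DP table for s1='hhage' (len 5) and s2='afefb' (len 5):
       a  f  e  f  b
    0  1  2  3  4  5
  h 1  1  2  3  4  5
  h 2  2  2  3  4  5
  a 3  2  3  3  4  5
  g 4  3  3  4  4  5
  e 5  4  4  3  4  5
Edit distance = dp[5][5] = 5

5


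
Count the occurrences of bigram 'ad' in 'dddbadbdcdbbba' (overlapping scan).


Scanning 'dddbadbdcdbbba' for bigram 'ad':
  Position 0: 'dd' -> no
  Position 1: 'dd' -> no
  Position 2: 'db' -> no
  Position 3: 'ba' -> no
  Position 4: 'ad' -> MATCH
  Position 5: 'db' -> no
  Position 6: 'bd' -> no
  Position 7: 'dc' -> no
  Position 8: 'cd' -> no
  Position 9: 'db' -> no
  Position 10: 'bb' -> no
  Position 11: 'bb' -> no
  Position 12: 'ba' -> no
Total matches: 1

1


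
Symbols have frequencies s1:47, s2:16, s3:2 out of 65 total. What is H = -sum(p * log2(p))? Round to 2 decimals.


Computing entropy H = -sum(p_i * log2(p_i)):
  s1: p = 47/65 = 0.7231, -p*log2(p) = 0.3382
  s2: p = 16/65 = 0.2462, -p*log2(p) = 0.4978
  s3: p = 2/65 = 0.0308, -p*log2(p) = 0.1545
H = sum of terms = 0.9905
Rounded to 2 decimals: 0.99

0.99


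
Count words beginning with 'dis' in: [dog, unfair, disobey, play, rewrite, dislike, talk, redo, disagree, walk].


Checking each word for prefix 'dis':
  'dog' -> no (count: 0)
  'unfair' -> no (count: 0)
  'disobey' -> YES, starts with 'dis' (count: 1)
  'play' -> no (count: 1)
  'rewrite' -> no (count: 1)
  'dislike' -> YES, starts with 'dis' (count: 2)
  'talk' -> no (count: 2)
  'redo' -> no (count: 2)
  'disagree' -> YES, starts with 'dis' (count: 3)
  'walk' -> no (count: 3)
Total with prefix 'dis': 3

3


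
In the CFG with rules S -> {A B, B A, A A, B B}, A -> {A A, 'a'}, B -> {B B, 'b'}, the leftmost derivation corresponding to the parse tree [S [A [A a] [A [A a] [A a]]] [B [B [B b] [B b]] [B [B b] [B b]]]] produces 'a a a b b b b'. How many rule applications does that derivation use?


Every bracketed nonterminal node [X ...] in the tree is produced by exactly one rule application.
Reading the tree off as a leftmost derivation:
  Step 1: S  =>  A B   (applied S -> A B)
  Step 2: A B  =>  A A B   (applied A -> A A)
  Step 3: A A B  =>  a A B   (applied A -> a)
  Step 4: a A B  =>  a A A B   (applied A -> A A)
  Step 5: a A A B  =>  a a A B   (applied A -> a)
  Step 6: a a A B  =>  a a a B   (applied A -> a)
  Step 7: a a a B  =>  a a a B B   (applied B -> B B)
  Step 8: a a a B B  =>  a a a B B B   (applied B -> B B)
  Step 9: a a a B B B  =>  a a a b B B   (applied B -> b)
  Step 10: a a a b B B  =>  a a a b b B   (applied B -> b)
  Step 11: a a a b b B  =>  a a a b b B B   (applied B -> B B)
  Step 12: a a a b b B B  =>  a a a b b b B   (applied B -> b)
  Step 13: a a a b b b B  =>  a a a b b b b   (applied B -> b)
Final yield: a a a b b b b
Total rewrite steps: 13

13


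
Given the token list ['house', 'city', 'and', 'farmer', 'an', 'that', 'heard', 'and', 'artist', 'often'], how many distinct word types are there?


Listing all tokens and tracking unique types:
  Token 1: 'house' -> NEW (unique so far: 1)
  Token 2: 'city' -> NEW (unique so far: 2)
  Token 3: 'and' -> NEW (unique so far: 3)
  Token 4: 'farmer' -> NEW (unique so far: 4)
  Token 5: 'an' -> NEW (unique so far: 5)
  Token 6: 'that' -> NEW (unique so far: 6)
  Token 7: 'heard' -> NEW (unique so far: 7)
  Token 8: 'and' -> duplicate (unique so far: 7)
  Token 9: 'artist' -> NEW (unique so far: 8)
  Token 10: 'often' -> NEW (unique so far: 9)
Unique types: ('an', 'and', 'artist', 'city', 'farmer', 'heard', 'house', 'often', 'that')
Vocabulary size: 9

9


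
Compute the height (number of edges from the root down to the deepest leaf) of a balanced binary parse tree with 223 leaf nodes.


In a balanced binary tree with n leaves the deepest leaf is ceil(log2(n)) edges below the root.
log2(223) = 7.8009
ceil(7.8009) = 8
height (edges) = 8

8


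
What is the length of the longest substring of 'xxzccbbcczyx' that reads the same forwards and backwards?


Scanning 'xxzccbbcczyx' for palindromic substrings.
Substring at positions 2-9: 'zccbbccz'.
Check: reverse('zccbbccz') = 'zccbbccz' -> palindrome confirmed.
Neighbouring characters ('x' / 'y') break symmetry, so it cannot extend further.
No longer palindromic substring exists; longest length = 8

8


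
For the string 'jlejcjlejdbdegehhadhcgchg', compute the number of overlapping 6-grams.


String 'jlejcjlejdbdegehhadhcgchg' has length L = 25.
Number of overlapping n-grams = L - n + 1
Substituting: 25 - 6 + 1 = 20

20


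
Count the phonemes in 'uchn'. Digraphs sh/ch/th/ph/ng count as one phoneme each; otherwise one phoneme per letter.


Parsing 'uchn' greedily, digraphs first:
  'u' -> vowel phoneme (phonemes so far: 1)
  'ch' -> digraph (1 consonant phoneme) (phonemes so far: 2)
  'n' -> consonant phoneme (phonemes so far: 3)
Total phonemes: 3

3


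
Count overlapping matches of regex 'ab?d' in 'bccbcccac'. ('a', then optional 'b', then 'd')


Pattern: ab?d means 'a', then optional 'b', then 'd'.
Scanning 'bccbcccac' position-by-position:
  Pos 0: window 'bcc' -> no
  Pos 1: window 'ccb' -> no
  Pos 2: window 'cbc' -> no
  Pos 3: window 'bcc' -> no
  Pos 4: window 'ccc' -> no
  Pos 5: window 'cca' -> no
  Pos 6: window 'cac' -> no
  Pos 7: window 'ac' -> no
  Pos 8: window 'c' -> no
Total matches: 0

0


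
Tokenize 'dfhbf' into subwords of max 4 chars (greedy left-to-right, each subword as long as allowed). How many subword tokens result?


'dfhbf' has 5 characters.
Chunking with max size 4:
  Chunk 1: 'dfhb' (positions 0-3)
  Chunk 2: 'f' (positions 4-4)
Total chunks: ceil(5 / 4) = 2

2


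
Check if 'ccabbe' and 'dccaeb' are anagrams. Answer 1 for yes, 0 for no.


Sort characters of 'ccabbe': 'abbcce'
Sort characters of 'dccaeb': 'abccde'
Sorted forms differ -> they are NOT anagrams
Result: 0

0


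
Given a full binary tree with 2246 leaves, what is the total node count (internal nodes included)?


Leaf nodes (terminals): 2246
Internal nodes = n - 1 = 2246 - 1 = 2245
Total = leaves + internal = 2246 + 2245 = 4491

4491


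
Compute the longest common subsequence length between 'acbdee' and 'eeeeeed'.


DP table for LCS of 'acbdee' and 'eeeeeed':
       e  e  e  e  e  e  d
    0  0  0  0  0  0  0  0
  a 0  0  0  0  0  0  0  0
  c 0  0  0  0  0  0  0  0
  b 0  0  0  0  0  0  0  0
  d 0  0  0  0  0  0  0  1
  e 0  1  1  1  1  1  1  1
  e 0  1  2  2  2  2  2  2
LCS: 'ee'
LCS length = 2

2


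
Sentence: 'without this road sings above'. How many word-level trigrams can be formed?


Word trigrams from [5] words:
  Trigram 1: (without this road)
  Trigram 2: (this road sings)
  Trigram 3: (road sings above)
Total word trigrams: 5 - 2 = 3

3


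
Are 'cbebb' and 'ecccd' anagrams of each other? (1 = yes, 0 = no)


Sort characters of 'cbebb': 'bbbce'
Sort characters of 'ecccd': 'cccde'
Sorted forms differ -> they are NOT anagrams
Result: 0

0


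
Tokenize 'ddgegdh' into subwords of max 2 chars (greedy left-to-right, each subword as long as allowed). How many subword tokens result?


'ddgegdh' has 7 characters.
Chunking with max size 2:
  Chunk 1: 'dd' (positions 0-1)
  Chunk 2: 'ge' (positions 2-3)
  Chunk 3: 'gd' (positions 4-5)
  Chunk 4: 'h' (positions 6-6)
Total chunks: ceil(7 / 2) = 4

4


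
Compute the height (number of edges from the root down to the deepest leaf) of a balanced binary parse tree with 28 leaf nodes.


In a balanced binary tree with n leaves the deepest leaf is ceil(log2(n)) edges below the root.
log2(28) = 4.8074
ceil(4.8074) = 5
height (edges) = 5

5


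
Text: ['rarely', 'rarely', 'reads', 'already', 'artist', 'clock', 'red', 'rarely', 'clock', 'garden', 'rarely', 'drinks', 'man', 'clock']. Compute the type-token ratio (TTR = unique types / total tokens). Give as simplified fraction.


Tokens: 14
Unique types: ('already', 'artist', 'clock', 'drinks', 'garden', 'man', 'rarely', 'reads', 'red') = 9
TTR = 9/14
Already in lowest terms.

9/14


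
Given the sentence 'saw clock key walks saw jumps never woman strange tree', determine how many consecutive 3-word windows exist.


Word trigrams from [10] words:
  Trigram 1: (saw clock key)
  Trigram 2: (clock key walks)
  Trigram 3: (key walks saw)
  Trigram 4: (walks saw jumps)
  Trigram 5: (saw jumps never)
  Trigram 6: (jumps never woman)
  Trigram 7: (never woman strange)
  Trigram 8: (woman strange tree)
Total word trigrams: 10 - 2 = 8

8


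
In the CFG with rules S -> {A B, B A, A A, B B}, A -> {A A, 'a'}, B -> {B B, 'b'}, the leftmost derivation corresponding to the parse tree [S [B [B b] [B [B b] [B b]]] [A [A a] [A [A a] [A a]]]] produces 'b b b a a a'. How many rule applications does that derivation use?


Every bracketed nonterminal node [X ...] in the tree is produced by exactly one rule application.
Reading the tree off as a leftmost derivation:
  Step 1: S  =>  B A   (applied S -> B A)
  Step 2: B A  =>  B B A   (applied B -> B B)
  Step 3: B B A  =>  b B A   (applied B -> b)
  Step 4: b B A  =>  b B B A   (applied B -> B B)
  Step 5: b B B A  =>  b b B A   (applied B -> b)
  Step 6: b b B A  =>  b b b A   (applied B -> b)
  Step 7: b b b A  =>  b b b A A   (applied A -> A A)
  Step 8: b b b A A  =>  b b b a A   (applied A -> a)
  Step 9: b b b a A  =>  b b b a A A   (applied A -> A A)
  Step 10: b b b a A A  =>  b b b a a A   (applied A -> a)
  Step 11: b b b a a A  =>  b b b a a a   (applied A -> a)
Final yield: b b b a a a
Total rewrite steps: 11

11


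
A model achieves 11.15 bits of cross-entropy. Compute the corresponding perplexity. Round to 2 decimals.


Perplexity formula: PP = 2^H
H = 11.15
PP = 2^11.15
Decompose: 2^11.15 = 2^11 * 2^0.15
2^11 = 2048, 2^0.15 ~ 1.1095695
PP ~ 2048 * 1.1095695 = 2272.3983360
Rounded to 2 decimals: 2272.40

2272.40


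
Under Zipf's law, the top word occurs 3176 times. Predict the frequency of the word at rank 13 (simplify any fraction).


Zipf's law: freq(rank) = f1 / rank
f1 = 3176, rank = 13
freq = 3176 / 13
GCD(3176, 13) = 1
Simplified: 3176/13

3176/13


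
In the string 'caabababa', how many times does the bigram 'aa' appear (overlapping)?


Scanning 'caabababa' for bigram 'aa':
  Position 0: 'ca' -> no
  Position 1: 'aa' -> MATCH
  Position 2: 'ab' -> no
  Position 3: 'ba' -> no
  Position 4: 'ab' -> no
  Position 5: 'ba' -> no
  Position 6: 'ab' -> no
  Position 7: 'ba' -> no
Total matches: 1

1


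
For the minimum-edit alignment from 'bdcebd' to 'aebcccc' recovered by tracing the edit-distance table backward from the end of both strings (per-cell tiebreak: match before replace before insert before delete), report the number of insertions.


Edit distance = 6. Backtracking from cell (6, 7) with preference match > replace > insert > delete,
then listing the resulting alignment 'bdcebd' -> 'aebcccc' left to right:
  Step 1: insert 'a' [insertion #1]
  Step 2: replace b->e
  Step 3: replace d->b
  Step 4: keep 'c'
  Step 5: replace e->c
  Step 6: replace b->c
  Step 7: replace d->c
Total insertions: 1

1


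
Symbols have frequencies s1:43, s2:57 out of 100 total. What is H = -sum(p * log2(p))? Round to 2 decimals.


Computing entropy H = -sum(p_i * log2(p_i)):
  s1: p = 43/100 = 0.4300, -p*log2(p) = 0.5236
  s2: p = 57/100 = 0.5700, -p*log2(p) = 0.4623
H = sum of terms = 0.9859
Rounded to 2 decimals: 0.99

0.99


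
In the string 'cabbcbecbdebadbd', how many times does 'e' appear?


Scanning 'cabbcbecbdebadbd' for 'e':
  Position 6: 'e' -> MATCH (count: 1)
  Position 10: 'e' -> MATCH (count: 2)
Total occurrences of 'e': 2

2


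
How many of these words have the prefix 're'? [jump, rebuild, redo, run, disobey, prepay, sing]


Checking each word for prefix 're':
  'jump' -> no (count: 0)
  'rebuild' -> YES, starts with 're' (count: 1)
  'redo' -> YES, starts with 're' (count: 2)
  'run' -> no (count: 2)
  'disobey' -> no (count: 2)
  'prepay' -> no (count: 2)
  'sing' -> no (count: 2)
Total with prefix 're': 2

2


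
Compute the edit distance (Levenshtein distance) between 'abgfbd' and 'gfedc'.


Building DP table for s1='abgfbd' (len 6) and s2='gfedc' (len 5):
       g  f  e  d  c
    0  1  2  3  4  5
  a 1  1  2  3  4  5
  b 2  2  2  3  4  5
  g 3  2  3  3  4  5
  f 4  3  2  3  4  5
  b 5  4  3  3  4  5
  d 6  5  4  4  3  4
Edit distance = dp[6][5] = 4

4


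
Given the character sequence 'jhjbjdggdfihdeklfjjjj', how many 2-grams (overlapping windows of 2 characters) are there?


String 'jhjbjdggdfihdeklfjjjj' has length L = 21.
Number of overlapping n-grams = L - n + 1
Substituting: 21 - 2 + 1 = 20

20


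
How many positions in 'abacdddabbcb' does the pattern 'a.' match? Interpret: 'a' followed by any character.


Pattern: a. means 'a' followed by any character.
Scanning 'abacdddabbcb' position-by-position:
  Pos 0: window 'ab' -> MATCH
  Pos 1: window 'ba' -> no
  Pos 2: window 'ac' -> MATCH
  Pos 3: window 'cd' -> no
  Pos 4: window 'dd' -> no
  Pos 5: window 'dd' -> no
  Pos 6: window 'da' -> no
  Pos 7: window 'ab' -> MATCH
  Pos 8: window 'bb' -> no
  Pos 9: window 'bc' -> no
  Pos 10: window 'cb' -> no
  Pos 11: window 'b' -> no
Total matches: 3

3


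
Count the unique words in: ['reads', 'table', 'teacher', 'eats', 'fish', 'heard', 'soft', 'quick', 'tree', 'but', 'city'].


Listing all tokens and tracking unique types:
  Token 1: 'reads' -> NEW (unique so far: 1)
  Token 2: 'table' -> NEW (unique so far: 2)
  Token 3: 'teacher' -> NEW (unique so far: 3)
  Token 4: 'eats' -> NEW (unique so far: 4)
  Token 5: 'fish' -> NEW (unique so far: 5)
  Token 6: 'heard' -> NEW (unique so far: 6)
  Token 7: 'soft' -> NEW (unique so far: 7)
  Token 8: 'quick' -> NEW (unique so far: 8)
  Token 9: 'tree' -> NEW (unique so far: 9)
  Token 10: 'but' -> NEW (unique so far: 10)
  Token 11: 'city' -> NEW (unique so far: 11)
Unique types: ('but', 'city', 'eats', 'fish', 'heard', 'quick', 'reads', 'soft', 'table', 'teacher', 'tree')
Vocabulary size: 11

11


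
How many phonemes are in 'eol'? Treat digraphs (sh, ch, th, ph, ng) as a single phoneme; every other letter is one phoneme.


Parsing 'eol' greedily, digraphs first:
  'e' -> vowel phoneme (phonemes so far: 1)
  'o' -> vowel phoneme (phonemes so far: 2)
  'l' -> consonant phoneme (phonemes so far: 3)
Total phonemes: 3

3


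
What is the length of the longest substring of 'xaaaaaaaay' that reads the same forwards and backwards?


Scanning 'xaaaaaaaay' for palindromic substrings.
Substring at positions 1-8: 'aaaaaaaa'.
Check: reverse('aaaaaaaa') = 'aaaaaaaa' -> palindrome confirmed.
Neighbouring characters ('x' / 'y') break symmetry, so it cannot extend further.
No longer palindromic substring exists; longest length = 8

8


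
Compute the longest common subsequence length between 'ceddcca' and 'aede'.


DP table for LCS of 'ceddcca' and 'aede':
       a  e  d  e
    0  0  0  0  0
  c 0  0  0  0  0
  e 0  0  1  1  1
  d 0  0  1  2  2
  d 0  0  1  2  2
  c 0  0  1  2  2
  c 0  0  1  2  2
  a 0  1  1  2  2
LCS: 'ed'
LCS length = 2

2


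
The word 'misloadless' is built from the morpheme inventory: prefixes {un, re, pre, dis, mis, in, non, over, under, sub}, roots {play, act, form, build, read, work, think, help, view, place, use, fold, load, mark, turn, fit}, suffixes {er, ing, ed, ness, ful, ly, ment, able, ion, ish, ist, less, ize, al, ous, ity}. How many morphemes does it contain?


Segmenting 'misloadless' against the inventory:
  'mis' -> prefix (morpheme 1)
  'load' -> root (morpheme 2)
  'less' -> suffix (morpheme 3)
Total morphemes: 3

3


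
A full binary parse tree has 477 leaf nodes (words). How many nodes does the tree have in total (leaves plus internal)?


Leaf nodes (terminals): 477
Internal nodes = n - 1 = 477 - 1 = 476
Total = leaves + internal = 477 + 476 = 953

953


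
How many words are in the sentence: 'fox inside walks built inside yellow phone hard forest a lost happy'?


Counting words by splitting on spaces:
  Word 1: 'fox'
  Word 2: 'inside'
  Word 3: 'walks'
  Word 4: 'built'
  Word 5: 'inside'
  Word 6: 'yellow'
  Word 7: 'phone'
  Word 8: 'hard'
  Word 9: 'forest'
  Word 10: 'a'
  Word 11: 'lost'
  Word 12: 'happy'
Total words: 12

12


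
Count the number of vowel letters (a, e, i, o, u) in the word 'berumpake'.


Scanning each character of 'berumpake':
  Position 1: 'b' -> consonant (running count: 0)
  Position 2: 'e' -> vowel (running count: 1)
  Position 3: 'r' -> consonant (running count: 1)
  Position 4: 'u' -> vowel (running count: 2)
  Position 5: 'm' -> consonant (running count: 2)
  Position 6: 'p' -> consonant (running count: 2)
  Position 7: 'a' -> vowel (running count: 3)
  Position 8: 'k' -> consonant (running count: 3)
  Position 9: 'e' -> vowel (running count: 4)
Total vowels: 4

4


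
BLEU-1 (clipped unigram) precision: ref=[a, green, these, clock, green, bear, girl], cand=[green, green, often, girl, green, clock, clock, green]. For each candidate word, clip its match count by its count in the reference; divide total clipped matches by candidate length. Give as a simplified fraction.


Reference word counts: {'a': 1, 'bear': 1, 'clock': 1, 'girl': 1, 'green': 2, 'these': 1}
Checking each candidate word (with clipping):
  'green' -> in reference (ref count 2, used 1/2) -> match (matches: 1)
  'green' -> in reference (ref count 2, used 2/2) -> match (matches: 2)
  'often' -> not in reference -> no match (matches: 2)
  'girl' -> in reference (ref count 1, used 1/1) -> match (matches: 3)
  'green' -> ref count 2 already used up (2/2) -> clipped, no match (matches: 3)
  'clock' -> in reference (ref count 1, used 1/1) -> match (matches: 4)
  'clock' -> ref count 1 already used up (1/1) -> clipped, no match (matches: 4)
  'green' -> ref count 2 already used up (2/2) -> clipped, no match (matches: 4)
Clipped matches: 4, Candidate length: 8
Precision = 4/8 = 1/2

1/2


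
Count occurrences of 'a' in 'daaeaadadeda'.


Scanning 'daaeaadadeda' for 'a':
  Position 1: 'a' -> MATCH (count: 1)
  Position 2: 'a' -> MATCH (count: 2)
  Position 4: 'a' -> MATCH (count: 3)
  Position 5: 'a' -> MATCH (count: 4)
  Position 7: 'a' -> MATCH (count: 5)
  Position 11: 'a' -> MATCH (count: 6)
Total occurrences of 'a': 6

6
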